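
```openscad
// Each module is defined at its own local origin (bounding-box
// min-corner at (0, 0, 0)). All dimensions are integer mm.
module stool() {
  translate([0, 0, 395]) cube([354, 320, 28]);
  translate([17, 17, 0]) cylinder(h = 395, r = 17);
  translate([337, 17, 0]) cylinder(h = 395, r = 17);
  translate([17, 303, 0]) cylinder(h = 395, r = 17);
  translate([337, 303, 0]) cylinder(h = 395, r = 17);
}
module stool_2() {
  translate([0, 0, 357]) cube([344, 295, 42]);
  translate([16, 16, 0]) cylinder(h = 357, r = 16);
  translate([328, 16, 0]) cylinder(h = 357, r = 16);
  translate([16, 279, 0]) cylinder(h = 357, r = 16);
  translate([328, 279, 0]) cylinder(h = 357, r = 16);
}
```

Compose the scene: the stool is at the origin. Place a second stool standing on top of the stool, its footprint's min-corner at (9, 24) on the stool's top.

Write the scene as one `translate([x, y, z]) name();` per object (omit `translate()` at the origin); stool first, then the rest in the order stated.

stool();
translate([9, 24, 423]) stool_2();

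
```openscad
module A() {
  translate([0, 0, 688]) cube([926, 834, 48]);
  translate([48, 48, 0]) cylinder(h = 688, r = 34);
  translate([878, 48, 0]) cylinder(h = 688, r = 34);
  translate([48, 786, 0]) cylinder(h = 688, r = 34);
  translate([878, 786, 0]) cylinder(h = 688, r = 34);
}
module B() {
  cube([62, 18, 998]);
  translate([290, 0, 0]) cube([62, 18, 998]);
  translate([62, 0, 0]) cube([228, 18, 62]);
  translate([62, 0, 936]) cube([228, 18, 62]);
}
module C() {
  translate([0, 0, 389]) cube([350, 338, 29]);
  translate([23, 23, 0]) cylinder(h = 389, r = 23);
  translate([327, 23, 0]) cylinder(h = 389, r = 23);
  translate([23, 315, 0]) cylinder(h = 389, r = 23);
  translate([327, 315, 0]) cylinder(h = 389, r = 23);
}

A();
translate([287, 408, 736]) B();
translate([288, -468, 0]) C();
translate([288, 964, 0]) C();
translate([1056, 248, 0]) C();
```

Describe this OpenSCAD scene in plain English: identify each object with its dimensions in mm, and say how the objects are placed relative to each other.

A is a table with a 926×834 mm rectangular top, 48 mm thick, top surface at z = 736 mm, supported by four round legs of 68 mm diameter, each leg's bounding box inset 14 mm from the nearest pair of top edges, running from the floor.

B is a picture frame with a 228×874 mm rectangular opening (x by z) and a uniform 62 mm border on every side. Frame depth is 18 mm along y. It is built from two vertical stiles running the full outside height and two horizontal rails spanning the gap between the stiles.

C is a four-legged stool. The seat is 350×338 mm, 29 mm thick, top at z = 418 mm. It stands on four round legs, each 46 mm in diameter, from z = 0 to the seat underside, each leg's axis is inset half a diameter from the nearest pair of seat edges (so the leg's bounding box is flush with the corner).

The picture frame is on top of the table, centred. Three stools sit around the table at the −y, +y, +x sides.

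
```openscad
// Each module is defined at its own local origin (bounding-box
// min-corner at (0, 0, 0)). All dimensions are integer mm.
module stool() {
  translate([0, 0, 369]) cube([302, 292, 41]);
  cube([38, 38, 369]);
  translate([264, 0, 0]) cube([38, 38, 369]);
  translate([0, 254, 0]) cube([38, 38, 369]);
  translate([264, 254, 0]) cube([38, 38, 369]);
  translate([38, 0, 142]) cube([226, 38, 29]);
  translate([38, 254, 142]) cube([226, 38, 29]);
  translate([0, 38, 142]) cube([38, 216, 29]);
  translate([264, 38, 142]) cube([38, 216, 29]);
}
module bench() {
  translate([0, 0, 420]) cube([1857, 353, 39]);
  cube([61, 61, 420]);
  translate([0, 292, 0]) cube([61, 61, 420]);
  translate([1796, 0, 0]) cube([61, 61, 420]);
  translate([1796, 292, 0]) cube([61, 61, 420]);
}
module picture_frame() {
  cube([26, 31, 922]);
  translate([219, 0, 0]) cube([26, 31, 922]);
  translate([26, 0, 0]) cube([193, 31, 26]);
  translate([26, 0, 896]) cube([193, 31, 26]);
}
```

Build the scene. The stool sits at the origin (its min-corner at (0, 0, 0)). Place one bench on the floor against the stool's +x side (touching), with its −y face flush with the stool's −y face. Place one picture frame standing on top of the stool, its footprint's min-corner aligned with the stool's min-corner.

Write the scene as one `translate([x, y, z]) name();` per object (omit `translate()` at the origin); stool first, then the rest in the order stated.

stool();
translate([302, 0, 0]) bench();
translate([0, 0, 410]) picture_frame();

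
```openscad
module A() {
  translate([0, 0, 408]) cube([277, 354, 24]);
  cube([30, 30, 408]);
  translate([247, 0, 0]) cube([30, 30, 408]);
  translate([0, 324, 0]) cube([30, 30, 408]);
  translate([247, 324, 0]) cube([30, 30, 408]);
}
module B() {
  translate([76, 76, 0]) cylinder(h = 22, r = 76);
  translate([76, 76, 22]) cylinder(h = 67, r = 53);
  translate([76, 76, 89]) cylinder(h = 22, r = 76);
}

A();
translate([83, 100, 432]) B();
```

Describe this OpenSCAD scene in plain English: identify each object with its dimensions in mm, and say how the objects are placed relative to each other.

A is a four-legged stool. The seat is a 277×354×24 mm slab whose top surface is at z = 432 mm; four square legs, each 30×30 mm in cross-section, run from the floor (z = 0) to the underside of the seat, each flush with a corner of the seat.

B is a spool: two coaxial disc flanges of radius 76 mm and thickness 22 mm, joined by a core cylinder of radius 53 mm and height 67 mm. The lower flange rests on z = 0 and the three cylinders share a vertical axis.

The spool is on top of the stool.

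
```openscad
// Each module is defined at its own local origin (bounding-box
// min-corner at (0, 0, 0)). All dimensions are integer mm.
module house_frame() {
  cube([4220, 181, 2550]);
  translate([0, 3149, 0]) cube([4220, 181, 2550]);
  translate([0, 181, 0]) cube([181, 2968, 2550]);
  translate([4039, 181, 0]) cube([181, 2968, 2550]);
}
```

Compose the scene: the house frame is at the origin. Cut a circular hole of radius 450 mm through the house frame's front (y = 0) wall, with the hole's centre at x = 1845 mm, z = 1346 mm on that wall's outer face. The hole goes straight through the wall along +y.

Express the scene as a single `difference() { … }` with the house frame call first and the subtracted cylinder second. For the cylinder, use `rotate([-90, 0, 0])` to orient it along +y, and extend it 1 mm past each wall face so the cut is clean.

difference() {
  house_frame();
  translate([1845, -1, 1346]) rotate([-90, 0, 0]) cylinder(h = 183, r = 450);
}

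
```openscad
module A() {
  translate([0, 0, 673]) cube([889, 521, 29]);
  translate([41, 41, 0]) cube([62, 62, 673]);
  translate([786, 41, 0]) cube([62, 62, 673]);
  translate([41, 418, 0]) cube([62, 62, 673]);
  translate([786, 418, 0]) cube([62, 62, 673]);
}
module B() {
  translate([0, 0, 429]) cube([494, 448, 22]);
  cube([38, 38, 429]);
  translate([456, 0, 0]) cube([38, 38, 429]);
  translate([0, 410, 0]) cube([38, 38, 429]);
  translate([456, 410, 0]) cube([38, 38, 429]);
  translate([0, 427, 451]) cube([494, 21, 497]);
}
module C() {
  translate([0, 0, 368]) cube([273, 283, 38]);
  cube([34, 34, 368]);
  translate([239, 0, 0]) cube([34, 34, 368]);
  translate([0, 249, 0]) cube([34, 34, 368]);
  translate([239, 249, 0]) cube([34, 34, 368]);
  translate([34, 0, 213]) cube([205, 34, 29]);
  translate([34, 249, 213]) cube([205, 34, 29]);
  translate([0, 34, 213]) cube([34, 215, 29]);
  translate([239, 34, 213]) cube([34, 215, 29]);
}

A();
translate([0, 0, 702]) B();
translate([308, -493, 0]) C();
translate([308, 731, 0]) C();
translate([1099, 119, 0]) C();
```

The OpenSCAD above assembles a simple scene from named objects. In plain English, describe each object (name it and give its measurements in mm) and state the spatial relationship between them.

A is a rectangular dining table. The top is 889×521×29 mm with its upper surface at z = 702 mm. It stands on four 62×62 mm square legs, each inset 41 mm from the nearest pair of top edges, running from the floor to the underside of the top.

B is a chair: 494×448 mm seat, 22 mm thick, top at z = 451 mm, on four 38 mm square corner legs flush with the seat edges. A 21 mm thick backrest slab spans the full seat width, extending 497 mm above the seat top, its back face flush with the seat's +y edge.

C is a simple wooden stool: a rectangular seat 273 mm (x) by 283 mm (y), 38 mm thick, top face at z = 406 mm, on four square legs, each 34×34 mm in cross-section. The legs rest on z = 0, each flush with a corner of the seat. Four stretchers, 34 mm wide and 29 mm tall, connect adjacent legs with their undersides at z = 213 mm, each running between the inner faces of the legs it joins and aligned with the legs' outer faces on the other axis.

The chair is on top of the table. Three stools sit around the table at the −y, +y, +x sides.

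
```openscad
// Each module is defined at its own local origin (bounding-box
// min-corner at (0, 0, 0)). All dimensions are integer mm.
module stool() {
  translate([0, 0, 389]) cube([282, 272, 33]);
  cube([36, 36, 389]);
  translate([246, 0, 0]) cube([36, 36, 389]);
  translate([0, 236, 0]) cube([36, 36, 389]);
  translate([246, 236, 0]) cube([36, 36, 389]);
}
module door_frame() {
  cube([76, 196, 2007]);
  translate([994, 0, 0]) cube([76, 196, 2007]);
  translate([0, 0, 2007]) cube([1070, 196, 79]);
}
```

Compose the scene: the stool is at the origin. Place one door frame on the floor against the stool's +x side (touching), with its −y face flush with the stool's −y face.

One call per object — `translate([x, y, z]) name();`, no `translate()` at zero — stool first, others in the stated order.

stool();
translate([282, 0, 0]) door_frame();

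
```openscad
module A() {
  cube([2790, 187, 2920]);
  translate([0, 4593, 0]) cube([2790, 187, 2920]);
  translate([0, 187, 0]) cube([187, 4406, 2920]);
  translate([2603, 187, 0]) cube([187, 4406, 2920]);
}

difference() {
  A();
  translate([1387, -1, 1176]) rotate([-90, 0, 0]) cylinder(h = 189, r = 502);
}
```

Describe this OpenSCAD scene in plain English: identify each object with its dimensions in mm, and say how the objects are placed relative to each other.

A is a box-shaped house frame (walls only): outside footprint 2790×4780 mm, wall height 2920 mm, wall thickness 187 mm. The two y-facing walls run the full x-width; the two x-facing walls fit between the inner faces of the y-facing walls.

The house frame has a circular hole of radius 502 mm through its front wall, centred at (x = 1387, z = 1176).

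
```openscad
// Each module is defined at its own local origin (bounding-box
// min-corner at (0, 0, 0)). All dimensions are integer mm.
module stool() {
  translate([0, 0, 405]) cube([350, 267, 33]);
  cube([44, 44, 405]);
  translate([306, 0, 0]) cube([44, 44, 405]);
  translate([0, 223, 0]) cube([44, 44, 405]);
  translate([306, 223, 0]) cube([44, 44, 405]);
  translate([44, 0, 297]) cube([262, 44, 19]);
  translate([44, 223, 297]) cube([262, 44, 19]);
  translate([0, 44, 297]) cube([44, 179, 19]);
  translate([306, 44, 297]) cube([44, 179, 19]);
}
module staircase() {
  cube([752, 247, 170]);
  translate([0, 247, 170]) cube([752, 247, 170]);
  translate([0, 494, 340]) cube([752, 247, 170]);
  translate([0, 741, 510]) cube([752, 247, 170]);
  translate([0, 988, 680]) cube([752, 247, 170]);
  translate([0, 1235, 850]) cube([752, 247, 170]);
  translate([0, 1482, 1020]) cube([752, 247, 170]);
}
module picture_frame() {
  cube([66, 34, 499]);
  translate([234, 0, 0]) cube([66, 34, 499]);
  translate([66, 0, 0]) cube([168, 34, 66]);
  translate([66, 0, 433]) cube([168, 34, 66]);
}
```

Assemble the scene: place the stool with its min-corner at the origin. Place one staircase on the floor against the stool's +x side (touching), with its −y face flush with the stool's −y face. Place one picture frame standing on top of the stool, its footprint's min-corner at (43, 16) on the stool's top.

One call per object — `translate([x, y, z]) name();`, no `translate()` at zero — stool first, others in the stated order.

stool();
translate([350, 0, 0]) staircase();
translate([43, 16, 438]) picture_frame();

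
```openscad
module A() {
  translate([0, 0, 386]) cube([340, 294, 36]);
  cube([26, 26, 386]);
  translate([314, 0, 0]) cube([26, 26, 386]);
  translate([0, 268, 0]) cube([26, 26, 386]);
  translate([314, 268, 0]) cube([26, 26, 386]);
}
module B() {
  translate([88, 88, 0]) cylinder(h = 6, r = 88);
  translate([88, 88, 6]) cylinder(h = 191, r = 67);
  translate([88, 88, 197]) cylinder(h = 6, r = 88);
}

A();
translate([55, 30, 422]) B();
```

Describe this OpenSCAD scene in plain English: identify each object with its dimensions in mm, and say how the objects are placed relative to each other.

A is a simple wooden stool: a rectangular seat 340 mm (x) by 294 mm (y), 36 mm thick, top face at z = 422 mm, on four square legs, each 26×26 mm in cross-section. The legs rest on z = 0, each flush with a corner of the seat.

B is a spool: two coaxial disc flanges of radius 88 mm and thickness 6 mm, joined by a core cylinder of radius 67 mm and height 191 mm. The lower flange rests on z = 0 and the three cylinders share a vertical axis.

The spool is on top of the stool.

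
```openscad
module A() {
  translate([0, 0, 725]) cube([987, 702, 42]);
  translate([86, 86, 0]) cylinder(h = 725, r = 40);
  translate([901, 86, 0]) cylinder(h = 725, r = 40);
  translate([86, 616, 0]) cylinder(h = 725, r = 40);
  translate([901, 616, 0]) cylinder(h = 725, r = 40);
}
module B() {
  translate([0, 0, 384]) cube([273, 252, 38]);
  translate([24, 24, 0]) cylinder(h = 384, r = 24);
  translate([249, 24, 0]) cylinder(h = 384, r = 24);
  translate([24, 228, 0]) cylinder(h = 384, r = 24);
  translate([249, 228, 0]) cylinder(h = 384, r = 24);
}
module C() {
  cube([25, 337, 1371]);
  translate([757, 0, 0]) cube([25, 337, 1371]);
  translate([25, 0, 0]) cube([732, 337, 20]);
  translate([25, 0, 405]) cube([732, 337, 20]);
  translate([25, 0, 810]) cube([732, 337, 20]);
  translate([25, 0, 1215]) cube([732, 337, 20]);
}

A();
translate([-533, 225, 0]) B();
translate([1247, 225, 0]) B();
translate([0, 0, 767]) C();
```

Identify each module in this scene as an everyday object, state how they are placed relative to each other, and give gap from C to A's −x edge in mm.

The bookshelf's min-x is at 0; the table's min-x is 0; gap = 0 mm.

A is a table. B is a stool. C is a bookshelf. Two stools sit around the table at the −x, +x sides. The bookshelf is on top of the table. The gap from the bookshelf to the table's −x edge is 0 mm.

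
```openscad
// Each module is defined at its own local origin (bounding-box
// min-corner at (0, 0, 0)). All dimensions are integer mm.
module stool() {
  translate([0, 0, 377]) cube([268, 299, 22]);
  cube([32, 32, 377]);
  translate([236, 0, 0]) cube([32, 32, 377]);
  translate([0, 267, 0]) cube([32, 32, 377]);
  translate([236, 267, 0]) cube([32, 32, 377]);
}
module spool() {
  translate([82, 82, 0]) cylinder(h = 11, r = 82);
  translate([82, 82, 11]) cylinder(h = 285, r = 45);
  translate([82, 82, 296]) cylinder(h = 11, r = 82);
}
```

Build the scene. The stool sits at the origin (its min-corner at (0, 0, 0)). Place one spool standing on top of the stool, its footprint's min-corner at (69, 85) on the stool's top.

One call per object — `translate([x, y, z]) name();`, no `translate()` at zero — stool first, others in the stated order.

stool();
translate([69, 85, 399]) spool();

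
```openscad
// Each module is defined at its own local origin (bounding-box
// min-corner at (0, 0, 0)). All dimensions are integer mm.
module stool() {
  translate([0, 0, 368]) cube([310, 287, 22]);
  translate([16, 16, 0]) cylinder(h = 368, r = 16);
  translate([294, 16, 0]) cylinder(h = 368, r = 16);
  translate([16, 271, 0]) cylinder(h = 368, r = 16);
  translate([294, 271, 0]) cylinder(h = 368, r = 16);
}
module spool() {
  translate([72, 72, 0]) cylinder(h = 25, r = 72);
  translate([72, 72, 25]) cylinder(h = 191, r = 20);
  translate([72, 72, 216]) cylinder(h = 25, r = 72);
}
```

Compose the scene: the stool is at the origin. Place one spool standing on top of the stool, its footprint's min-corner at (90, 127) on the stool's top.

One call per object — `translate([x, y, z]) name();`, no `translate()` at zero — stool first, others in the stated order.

stool();
translate([90, 127, 390]) spool();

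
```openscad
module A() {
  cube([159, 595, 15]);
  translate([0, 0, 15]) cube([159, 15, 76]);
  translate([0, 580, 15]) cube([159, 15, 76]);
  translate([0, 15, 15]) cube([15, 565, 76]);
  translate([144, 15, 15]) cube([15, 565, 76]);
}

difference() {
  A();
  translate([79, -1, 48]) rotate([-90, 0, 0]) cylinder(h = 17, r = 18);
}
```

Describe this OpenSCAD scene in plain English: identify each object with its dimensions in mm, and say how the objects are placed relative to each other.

A is an open storage box with external size 159×595×91 mm and wall thickness 15 mm (the base is also 15 mm thick). The base covers the whole footprint; the four walls stand on the base, with the y-facing walls full-width and the x-facing walls fitting between their inner faces.

The open box has a circular hole of radius 18 mm through its front wall, centred at (x = 79, z = 48).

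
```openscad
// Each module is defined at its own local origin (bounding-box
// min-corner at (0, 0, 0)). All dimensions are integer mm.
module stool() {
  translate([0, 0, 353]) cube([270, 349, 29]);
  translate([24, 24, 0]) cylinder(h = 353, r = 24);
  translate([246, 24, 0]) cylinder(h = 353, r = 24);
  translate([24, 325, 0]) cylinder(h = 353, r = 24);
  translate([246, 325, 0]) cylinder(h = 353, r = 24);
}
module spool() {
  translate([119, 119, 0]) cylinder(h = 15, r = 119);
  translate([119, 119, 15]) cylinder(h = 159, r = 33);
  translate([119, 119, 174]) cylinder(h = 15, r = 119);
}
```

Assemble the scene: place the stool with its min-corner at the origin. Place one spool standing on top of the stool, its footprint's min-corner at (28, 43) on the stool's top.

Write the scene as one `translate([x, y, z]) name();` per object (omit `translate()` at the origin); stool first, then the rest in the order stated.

stool();
translate([28, 43, 382]) spool();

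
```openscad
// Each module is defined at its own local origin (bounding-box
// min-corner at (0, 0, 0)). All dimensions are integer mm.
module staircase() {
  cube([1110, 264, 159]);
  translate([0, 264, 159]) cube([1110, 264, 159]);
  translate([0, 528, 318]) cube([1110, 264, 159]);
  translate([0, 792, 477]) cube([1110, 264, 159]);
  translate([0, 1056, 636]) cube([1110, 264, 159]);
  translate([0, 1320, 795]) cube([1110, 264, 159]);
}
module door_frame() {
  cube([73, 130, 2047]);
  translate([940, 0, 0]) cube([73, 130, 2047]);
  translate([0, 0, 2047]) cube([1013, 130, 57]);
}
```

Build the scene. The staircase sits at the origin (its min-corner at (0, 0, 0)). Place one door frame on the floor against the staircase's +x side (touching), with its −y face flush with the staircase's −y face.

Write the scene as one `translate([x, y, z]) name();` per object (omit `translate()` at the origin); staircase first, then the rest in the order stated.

staircase();
translate([1110, 0, 0]) door_frame();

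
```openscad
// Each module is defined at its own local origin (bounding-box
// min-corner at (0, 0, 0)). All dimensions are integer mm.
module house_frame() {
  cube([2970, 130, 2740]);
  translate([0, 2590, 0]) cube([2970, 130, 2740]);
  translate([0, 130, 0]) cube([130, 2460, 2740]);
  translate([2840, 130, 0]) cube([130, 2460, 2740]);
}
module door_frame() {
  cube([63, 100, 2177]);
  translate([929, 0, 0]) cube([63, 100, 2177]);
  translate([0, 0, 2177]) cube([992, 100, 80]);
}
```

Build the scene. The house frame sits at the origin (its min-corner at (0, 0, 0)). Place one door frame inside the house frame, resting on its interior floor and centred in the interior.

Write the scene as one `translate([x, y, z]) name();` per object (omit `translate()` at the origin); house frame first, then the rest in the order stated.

house_frame();
translate([989, 1310, 0]) door_frame();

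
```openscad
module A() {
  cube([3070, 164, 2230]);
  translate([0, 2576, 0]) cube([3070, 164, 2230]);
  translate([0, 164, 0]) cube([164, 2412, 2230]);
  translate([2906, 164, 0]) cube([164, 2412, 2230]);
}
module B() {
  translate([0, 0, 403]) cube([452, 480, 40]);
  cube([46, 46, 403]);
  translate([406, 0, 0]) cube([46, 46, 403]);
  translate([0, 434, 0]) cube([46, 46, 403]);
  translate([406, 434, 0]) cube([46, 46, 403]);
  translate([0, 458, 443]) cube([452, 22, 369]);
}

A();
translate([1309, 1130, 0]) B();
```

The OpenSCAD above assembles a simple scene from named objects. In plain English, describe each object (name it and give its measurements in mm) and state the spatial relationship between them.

A is the wall frame of a small rectangular building: four walls, each 2230 mm tall and 164 mm thick, enclosing a footprint 3070 mm (x) by 2740 mm (y) outside-to-outside, with no floor or roof. The front and back walls (the −y and +y sides) span the full width; the two side walls fit between them.

B is a chair: 452×480 mm seat, 40 mm thick, top at z = 443 mm, on four 46 mm square corner legs flush with the seat edges. A 22 mm thick backrest slab spans the full seat width, extending 369 mm above the seat top, its back face flush with the seat's +y edge.

The chair sits inside the house frame, centred.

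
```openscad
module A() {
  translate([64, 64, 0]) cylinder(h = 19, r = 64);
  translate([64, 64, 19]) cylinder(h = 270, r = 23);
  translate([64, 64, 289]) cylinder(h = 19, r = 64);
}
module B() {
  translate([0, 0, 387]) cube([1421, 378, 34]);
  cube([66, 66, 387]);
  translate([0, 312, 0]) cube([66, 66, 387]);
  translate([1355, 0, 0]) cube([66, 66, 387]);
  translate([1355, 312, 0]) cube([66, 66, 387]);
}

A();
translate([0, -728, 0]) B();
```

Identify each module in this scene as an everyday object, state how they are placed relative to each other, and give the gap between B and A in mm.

The bench's nearest face is 350 mm from the spool's −y face.

A is a spool. B is a bench. The bench is on the floor beside the spool on its −y side. The gap between the bench and the spool is 350 mm.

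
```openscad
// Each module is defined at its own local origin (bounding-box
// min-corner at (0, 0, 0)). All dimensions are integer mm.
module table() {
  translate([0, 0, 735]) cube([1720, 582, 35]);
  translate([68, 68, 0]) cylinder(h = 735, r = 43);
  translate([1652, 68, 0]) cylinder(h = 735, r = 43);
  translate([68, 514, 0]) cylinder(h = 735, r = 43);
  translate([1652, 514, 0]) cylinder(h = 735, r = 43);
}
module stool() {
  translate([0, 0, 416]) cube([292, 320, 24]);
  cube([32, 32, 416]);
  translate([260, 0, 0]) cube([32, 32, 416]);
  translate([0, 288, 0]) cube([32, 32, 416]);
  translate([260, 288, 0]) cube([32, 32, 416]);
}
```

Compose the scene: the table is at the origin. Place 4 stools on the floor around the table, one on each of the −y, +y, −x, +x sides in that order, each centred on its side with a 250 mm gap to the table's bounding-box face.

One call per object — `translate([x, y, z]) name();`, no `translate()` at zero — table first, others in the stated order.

table();
translate([714, -570, 0]) stool();
translate([714, 832, 0]) stool();
translate([-542, 131, 0]) stool();
translate([1970, 131, 0]) stool();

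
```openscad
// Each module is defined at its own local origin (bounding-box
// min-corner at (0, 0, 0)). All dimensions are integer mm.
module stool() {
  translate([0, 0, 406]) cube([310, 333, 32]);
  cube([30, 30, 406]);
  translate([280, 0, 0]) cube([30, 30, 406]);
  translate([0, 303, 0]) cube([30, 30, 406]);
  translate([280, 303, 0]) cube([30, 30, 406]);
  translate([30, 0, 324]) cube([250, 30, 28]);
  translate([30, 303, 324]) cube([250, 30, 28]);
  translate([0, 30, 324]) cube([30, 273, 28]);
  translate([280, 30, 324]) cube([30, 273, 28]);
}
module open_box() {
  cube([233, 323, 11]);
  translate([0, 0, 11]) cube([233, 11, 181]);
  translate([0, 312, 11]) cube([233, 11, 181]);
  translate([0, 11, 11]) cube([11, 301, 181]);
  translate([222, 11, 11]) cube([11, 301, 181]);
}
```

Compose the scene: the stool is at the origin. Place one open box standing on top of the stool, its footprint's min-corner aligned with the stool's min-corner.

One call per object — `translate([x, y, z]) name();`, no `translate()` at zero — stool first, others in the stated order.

stool();
translate([0, 0, 438]) open_box();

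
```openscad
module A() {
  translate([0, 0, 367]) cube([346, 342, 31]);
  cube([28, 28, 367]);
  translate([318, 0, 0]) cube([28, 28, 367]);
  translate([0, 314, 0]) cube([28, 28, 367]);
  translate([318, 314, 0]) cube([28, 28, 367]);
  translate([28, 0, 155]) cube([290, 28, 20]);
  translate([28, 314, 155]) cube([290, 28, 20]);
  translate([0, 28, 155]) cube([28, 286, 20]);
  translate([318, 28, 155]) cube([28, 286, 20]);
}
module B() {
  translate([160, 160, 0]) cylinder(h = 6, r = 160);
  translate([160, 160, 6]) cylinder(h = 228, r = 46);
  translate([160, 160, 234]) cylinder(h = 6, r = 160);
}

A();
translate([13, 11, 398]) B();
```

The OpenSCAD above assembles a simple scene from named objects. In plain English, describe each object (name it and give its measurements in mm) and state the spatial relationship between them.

A is a four-legged stool. The seat is 346×342 mm, 31 mm thick, top at z = 398 mm. It stands on four square legs, each 28×28 mm in cross-section, from z = 0 to the seat underside, each flush with a corner of the seat. Four stretchers, 28 mm wide and 20 mm tall, connect adjacent legs with their undersides at z = 155 mm, each running between the inner faces of the legs it joins and aligned with the legs' outer faces on the other axis.

B is a spool: two coaxial disc flanges of radius 160 mm and thickness 6 mm, joined by a core cylinder of radius 46 mm and height 228 mm. The lower flange rests on z = 0 and the three cylinders share a vertical axis.

The spool is on top of the stool, centred.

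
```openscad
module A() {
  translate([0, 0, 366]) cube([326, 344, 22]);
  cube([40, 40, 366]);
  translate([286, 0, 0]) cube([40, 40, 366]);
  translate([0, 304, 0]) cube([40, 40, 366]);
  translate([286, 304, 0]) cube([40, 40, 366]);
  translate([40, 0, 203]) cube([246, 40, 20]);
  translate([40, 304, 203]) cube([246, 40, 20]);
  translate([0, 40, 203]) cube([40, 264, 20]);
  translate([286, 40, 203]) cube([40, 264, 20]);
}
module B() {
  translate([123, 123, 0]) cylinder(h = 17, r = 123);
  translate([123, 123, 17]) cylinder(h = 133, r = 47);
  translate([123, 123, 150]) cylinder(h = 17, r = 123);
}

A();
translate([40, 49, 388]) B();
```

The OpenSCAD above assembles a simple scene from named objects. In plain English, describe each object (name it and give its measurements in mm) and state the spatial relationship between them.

A is a simple wooden stool: a rectangular seat 326 mm (x) by 344 mm (y), 22 mm thick, top face at z = 388 mm, on four square legs, each 40×40 mm in cross-section. The legs rest on z = 0, each flush with a corner of the seat. Four stretchers, 40 mm wide and 20 mm tall, connect adjacent legs with their undersides at z = 203 mm, each running between the inner faces of the legs it joins and aligned with the legs' outer faces on the other axis.

B is a spool: two coaxial disc flanges of radius 123 mm and thickness 17 mm, joined by a core cylinder of radius 47 mm and height 133 mm. The lower flange rests on z = 0 and the three cylinders share a vertical axis.

The spool is on top of the stool, centred.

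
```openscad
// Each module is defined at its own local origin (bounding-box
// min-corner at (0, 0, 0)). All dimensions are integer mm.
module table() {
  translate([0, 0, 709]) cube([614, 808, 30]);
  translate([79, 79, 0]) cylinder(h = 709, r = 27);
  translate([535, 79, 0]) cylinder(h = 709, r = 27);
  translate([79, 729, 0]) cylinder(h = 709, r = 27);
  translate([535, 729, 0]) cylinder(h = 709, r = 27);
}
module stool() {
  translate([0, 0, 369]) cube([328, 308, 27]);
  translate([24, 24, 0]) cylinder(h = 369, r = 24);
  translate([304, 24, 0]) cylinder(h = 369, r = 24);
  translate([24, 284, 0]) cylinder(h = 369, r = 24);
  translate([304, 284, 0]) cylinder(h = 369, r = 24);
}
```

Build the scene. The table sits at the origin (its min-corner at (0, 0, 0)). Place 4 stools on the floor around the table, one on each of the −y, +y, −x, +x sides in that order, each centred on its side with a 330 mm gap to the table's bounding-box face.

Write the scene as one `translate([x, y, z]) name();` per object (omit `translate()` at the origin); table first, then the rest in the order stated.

table();
translate([143, -638, 0]) stool();
translate([143, 1138, 0]) stool();
translate([-658, 250, 0]) stool();
translate([944, 250, 0]) stool();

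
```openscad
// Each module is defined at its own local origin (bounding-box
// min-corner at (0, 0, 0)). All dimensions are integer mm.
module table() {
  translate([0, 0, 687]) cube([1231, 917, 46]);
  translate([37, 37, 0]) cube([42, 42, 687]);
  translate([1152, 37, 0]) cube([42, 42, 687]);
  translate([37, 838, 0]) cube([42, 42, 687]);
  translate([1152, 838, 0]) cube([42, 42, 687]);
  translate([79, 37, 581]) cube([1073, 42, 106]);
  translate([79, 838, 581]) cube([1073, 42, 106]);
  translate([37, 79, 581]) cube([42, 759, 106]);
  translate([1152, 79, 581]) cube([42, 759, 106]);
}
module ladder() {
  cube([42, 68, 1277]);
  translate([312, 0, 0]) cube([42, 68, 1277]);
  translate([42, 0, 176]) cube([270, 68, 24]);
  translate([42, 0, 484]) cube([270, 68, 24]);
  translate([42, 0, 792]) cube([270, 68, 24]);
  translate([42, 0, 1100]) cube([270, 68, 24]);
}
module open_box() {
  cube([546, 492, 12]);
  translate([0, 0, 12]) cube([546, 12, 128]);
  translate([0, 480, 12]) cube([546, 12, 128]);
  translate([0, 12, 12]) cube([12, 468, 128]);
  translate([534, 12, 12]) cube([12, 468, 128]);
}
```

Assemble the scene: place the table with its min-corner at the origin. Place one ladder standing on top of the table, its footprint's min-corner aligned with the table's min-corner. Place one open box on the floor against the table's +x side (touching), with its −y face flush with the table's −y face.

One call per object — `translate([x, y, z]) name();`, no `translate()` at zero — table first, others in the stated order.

table();
translate([0, 0, 733]) ladder();
translate([1231, 0, 0]) open_box();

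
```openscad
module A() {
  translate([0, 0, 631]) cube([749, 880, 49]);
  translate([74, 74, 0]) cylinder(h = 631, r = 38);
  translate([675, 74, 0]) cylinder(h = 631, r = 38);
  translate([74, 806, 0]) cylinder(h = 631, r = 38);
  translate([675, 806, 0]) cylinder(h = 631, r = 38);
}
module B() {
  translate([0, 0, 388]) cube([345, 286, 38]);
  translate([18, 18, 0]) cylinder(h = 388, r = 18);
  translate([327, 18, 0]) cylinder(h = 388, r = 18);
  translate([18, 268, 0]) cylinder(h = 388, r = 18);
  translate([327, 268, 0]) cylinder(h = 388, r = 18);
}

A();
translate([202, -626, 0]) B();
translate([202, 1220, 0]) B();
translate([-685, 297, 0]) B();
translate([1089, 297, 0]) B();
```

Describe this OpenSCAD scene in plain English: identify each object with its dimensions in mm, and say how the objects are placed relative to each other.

A is a table with a 749×880 mm rectangular top, 49 mm thick, top surface at z = 680 mm, supported by four round legs of 76 mm diameter, each leg's bounding box inset 36 mm from the nearest pair of top edges, running from the floor.

B is a simple wooden stool: a rectangular seat 345 mm (x) by 286 mm (y), 38 mm thick, top face at z = 426 mm, on four round legs, each 36 mm in diameter. The legs rest on z = 0, each leg's axis is inset half a diameter from the nearest pair of seat edges (so the leg's bounding box is flush with the corner).

Four stools sit around the table at the −y, +y, −x, +x sides.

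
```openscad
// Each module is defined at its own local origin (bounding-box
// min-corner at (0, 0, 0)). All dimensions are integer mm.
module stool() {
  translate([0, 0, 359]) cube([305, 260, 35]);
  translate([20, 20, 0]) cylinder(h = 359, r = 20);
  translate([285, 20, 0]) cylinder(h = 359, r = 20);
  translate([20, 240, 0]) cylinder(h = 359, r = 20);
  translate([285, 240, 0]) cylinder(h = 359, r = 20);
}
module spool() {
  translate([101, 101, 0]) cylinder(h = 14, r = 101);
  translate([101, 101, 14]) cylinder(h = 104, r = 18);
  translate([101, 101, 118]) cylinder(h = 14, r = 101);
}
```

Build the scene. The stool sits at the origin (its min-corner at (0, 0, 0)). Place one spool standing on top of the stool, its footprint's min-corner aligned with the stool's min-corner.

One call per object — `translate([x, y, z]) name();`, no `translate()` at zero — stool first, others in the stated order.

stool();
translate([0, 0, 394]) spool();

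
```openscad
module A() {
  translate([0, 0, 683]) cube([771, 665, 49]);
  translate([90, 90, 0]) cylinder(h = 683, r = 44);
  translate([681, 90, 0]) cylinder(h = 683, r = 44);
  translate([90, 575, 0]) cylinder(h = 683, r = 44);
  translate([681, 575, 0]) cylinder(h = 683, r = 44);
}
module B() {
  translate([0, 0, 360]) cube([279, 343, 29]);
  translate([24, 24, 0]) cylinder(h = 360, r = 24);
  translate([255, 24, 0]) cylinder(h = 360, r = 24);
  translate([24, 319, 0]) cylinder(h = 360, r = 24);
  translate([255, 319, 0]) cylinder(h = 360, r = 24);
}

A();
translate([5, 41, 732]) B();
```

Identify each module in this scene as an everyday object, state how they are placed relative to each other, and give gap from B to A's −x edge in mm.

A is a table. B is a stool. The stool is on top of the table. The gap from the stool to the table's −x edge is 5 mm.

The stool's min-x is at 5; the table's min-x is 0; gap = 5 mm.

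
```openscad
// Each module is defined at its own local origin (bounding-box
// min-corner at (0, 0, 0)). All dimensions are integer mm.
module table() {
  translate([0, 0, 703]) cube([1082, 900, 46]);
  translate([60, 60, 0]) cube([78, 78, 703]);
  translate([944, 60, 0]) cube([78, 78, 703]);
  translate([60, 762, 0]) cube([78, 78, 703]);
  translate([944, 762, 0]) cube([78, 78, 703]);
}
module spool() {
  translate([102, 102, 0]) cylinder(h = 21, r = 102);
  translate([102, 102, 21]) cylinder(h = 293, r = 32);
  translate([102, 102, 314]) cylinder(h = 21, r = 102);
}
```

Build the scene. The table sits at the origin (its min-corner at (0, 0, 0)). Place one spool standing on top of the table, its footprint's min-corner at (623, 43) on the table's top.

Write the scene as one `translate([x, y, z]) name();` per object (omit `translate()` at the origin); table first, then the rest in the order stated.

table();
translate([623, 43, 749]) spool();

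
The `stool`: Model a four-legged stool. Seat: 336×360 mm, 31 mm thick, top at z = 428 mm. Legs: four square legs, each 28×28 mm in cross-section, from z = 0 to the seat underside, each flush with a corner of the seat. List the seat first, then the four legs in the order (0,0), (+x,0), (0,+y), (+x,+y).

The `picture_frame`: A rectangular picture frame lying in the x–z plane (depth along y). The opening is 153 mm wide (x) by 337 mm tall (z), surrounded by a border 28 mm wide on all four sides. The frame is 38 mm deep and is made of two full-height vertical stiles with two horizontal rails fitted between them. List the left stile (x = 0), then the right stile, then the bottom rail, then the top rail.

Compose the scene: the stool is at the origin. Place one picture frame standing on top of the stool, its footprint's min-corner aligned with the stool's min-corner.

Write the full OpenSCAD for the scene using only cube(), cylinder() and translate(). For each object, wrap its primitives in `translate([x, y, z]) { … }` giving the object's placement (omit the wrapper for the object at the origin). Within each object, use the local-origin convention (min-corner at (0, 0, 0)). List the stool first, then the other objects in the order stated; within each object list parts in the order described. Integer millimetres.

translate([0, 0, 397]) cube([336, 360, 31]);
cube([28, 28, 397]);
translate([308, 0, 0]) cube([28, 28, 397]);
translate([0, 332, 0]) cube([28, 28, 397]);
translate([308, 332, 0]) cube([28, 28, 397]);
translate([0, 0, 428]) {
  cube([28, 38, 393]);
  translate([181, 0, 0]) cube([28, 38, 393]);
  translate([28, 0, 0]) cube([153, 38, 28]);
  translate([28, 0, 365]) cube([153, 38, 28]);
}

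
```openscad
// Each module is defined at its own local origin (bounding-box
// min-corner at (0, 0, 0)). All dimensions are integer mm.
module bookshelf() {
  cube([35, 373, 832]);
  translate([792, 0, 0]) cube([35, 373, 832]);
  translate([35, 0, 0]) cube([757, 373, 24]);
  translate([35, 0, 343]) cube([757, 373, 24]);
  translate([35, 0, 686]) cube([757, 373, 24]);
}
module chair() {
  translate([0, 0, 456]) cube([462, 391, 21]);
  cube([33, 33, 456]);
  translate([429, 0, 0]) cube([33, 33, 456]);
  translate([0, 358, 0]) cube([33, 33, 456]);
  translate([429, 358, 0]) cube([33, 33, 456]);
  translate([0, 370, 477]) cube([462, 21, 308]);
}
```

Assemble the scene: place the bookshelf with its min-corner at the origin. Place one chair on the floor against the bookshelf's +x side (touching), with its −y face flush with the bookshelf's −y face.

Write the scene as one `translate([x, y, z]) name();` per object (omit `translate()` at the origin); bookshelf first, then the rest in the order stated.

bookshelf();
translate([827, 0, 0]) chair();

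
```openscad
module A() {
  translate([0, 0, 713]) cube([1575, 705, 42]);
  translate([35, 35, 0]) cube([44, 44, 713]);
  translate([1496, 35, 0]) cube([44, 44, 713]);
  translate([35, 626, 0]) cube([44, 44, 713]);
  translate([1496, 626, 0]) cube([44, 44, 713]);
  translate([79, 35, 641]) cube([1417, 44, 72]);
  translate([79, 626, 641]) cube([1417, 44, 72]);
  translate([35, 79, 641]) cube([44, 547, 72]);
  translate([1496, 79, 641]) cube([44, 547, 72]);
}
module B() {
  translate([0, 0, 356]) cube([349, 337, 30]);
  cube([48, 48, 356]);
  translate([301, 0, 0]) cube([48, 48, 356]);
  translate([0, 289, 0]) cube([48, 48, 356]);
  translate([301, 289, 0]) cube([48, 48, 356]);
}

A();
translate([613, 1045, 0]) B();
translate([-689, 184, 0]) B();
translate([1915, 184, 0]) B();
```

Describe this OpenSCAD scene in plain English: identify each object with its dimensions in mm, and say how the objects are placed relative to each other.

A is a table: top 1575 mm (x) × 705 mm (y), 42 mm thick, upper face at z = 755 mm, on four 44×44 mm square legs, each inset 35 mm from the nearest pair of top edges, running from z = 0 to the bottom of the top. Four apron rails, 44 mm thick and 72 mm tall, run between adjacent legs with their top edges flush with the underside of the top and their outer faces flush with the legs' outer faces.

B is a four-legged stool. The seat is a 349×337×30 mm slab whose top surface is at z = 386 mm; four square legs, each 48×48 mm in cross-section, run from the floor (z = 0) to the underside of the seat, each flush with a corner of the seat.

Three stools sit around the table at the +y, −x, +x sides.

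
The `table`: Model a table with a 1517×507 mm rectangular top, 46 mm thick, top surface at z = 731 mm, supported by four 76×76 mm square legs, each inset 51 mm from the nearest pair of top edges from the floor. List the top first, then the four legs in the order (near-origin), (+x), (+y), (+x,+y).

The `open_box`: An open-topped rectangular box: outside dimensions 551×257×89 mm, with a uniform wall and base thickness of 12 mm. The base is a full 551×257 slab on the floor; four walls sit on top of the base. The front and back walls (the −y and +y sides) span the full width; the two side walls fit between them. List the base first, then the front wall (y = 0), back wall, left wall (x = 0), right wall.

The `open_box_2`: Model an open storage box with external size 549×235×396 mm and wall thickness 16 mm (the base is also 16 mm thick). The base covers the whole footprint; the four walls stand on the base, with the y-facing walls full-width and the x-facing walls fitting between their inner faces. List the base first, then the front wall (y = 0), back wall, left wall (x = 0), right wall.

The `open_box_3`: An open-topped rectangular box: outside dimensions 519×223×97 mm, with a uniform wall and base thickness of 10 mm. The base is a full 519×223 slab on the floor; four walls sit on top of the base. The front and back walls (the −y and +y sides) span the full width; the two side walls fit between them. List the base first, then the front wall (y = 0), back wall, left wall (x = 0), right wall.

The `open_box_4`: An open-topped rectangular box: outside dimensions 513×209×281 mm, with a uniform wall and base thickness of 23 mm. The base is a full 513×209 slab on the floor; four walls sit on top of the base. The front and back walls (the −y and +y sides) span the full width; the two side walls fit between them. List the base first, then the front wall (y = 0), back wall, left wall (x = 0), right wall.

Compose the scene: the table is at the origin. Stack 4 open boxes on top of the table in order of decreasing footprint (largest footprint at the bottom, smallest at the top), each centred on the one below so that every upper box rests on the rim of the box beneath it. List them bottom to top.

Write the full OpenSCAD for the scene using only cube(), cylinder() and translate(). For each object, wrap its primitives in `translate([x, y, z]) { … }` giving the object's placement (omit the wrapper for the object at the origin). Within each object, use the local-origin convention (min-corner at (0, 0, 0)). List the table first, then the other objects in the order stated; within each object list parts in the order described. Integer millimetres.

translate([0, 0, 685]) cube([1517, 507, 46]);
translate([51, 51, 0]) cube([76, 76, 685]);
translate([1390, 51, 0]) cube([76, 76, 685]);
translate([51, 380, 0]) cube([76, 76, 685]);
translate([1390, 380, 0]) cube([76, 76, 685]);
translate([483, 125, 731]) {
  cube([551, 257, 12]);
  translate([0, 0, 12]) cube([551, 12, 77]);
  translate([0, 245, 12]) cube([551, 12, 77]);
  translate([0, 12, 12]) cube([12, 233, 77]);
  translate([539, 12, 12]) cube([12, 233, 77]);
}
translate([484, 136, 820]) {
  cube([549, 235, 16]);
  translate([0, 0, 16]) cube([549, 16, 380]);
  translate([0, 219, 16]) cube([549, 16, 380]);
  translate([0, 16, 16]) cube([16, 203, 380]);
  translate([533, 16, 16]) cube([16, 203, 380]);
}
translate([499, 142, 1216]) {
  cube([519, 223, 10]);
  translate([0, 0, 10]) cube([519, 10, 87]);
  translate([0, 213, 10]) cube([519, 10, 87]);
  translate([0, 10, 10]) cube([10, 203, 87]);
  translate([509, 10, 10]) cube([10, 203, 87]);
}
translate([502, 149, 1313]) {
  cube([513, 209, 23]);
  translate([0, 0, 23]) cube([513, 23, 258]);
  translate([0, 186, 23]) cube([513, 23, 258]);
  translate([0, 23, 23]) cube([23, 163, 258]);
  translate([490, 23, 23]) cube([23, 163, 258]);
}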